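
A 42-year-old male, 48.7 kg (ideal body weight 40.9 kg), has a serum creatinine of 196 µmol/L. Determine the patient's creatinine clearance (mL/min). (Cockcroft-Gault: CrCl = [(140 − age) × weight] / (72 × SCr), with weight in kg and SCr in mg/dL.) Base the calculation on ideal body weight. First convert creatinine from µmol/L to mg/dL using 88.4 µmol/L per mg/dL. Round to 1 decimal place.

25.1 mL/min

SCr = 196 / 88.4 = 2.217 mg/dL
CrCl = (140 − 42) × 40.9 / (72 × 2.217) = 4008.2 / 159.62 ≈ 25.1 mL/min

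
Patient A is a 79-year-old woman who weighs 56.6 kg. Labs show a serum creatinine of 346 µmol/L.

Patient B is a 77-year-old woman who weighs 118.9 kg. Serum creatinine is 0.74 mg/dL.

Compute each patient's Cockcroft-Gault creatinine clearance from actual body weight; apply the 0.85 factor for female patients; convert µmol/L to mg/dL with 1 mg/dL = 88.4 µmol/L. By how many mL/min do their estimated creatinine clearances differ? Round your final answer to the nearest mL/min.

Patient A: SCr = 346 / 88.4 = 3.914 mg/dL
Patient A: CrCl = (140 − 79) × 56.6 / (72 × 3.914) × 0.85 = 3452.6 / 281.81 × 0.85 ≈ 10.4 mL/min
Patient B: CrCl = (140 − 77) × 118.9 / (72 × 0.74) × 0.85 = 7490.7 / 53.28 × 0.85 ≈ 119.5 mL/min
|10.4 − 119.5| = 109.1 mL/min

109 mL/min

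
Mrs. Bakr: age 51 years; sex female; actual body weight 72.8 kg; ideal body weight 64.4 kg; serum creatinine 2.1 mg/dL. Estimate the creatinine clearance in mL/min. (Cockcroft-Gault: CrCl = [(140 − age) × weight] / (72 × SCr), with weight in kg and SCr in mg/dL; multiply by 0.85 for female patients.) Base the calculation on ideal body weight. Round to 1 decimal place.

32.2 mL/min

CrCl = (140 − 51) × 64.4 / (72 × 2.1) × 0.85 = 5731.6 / 151.20 × 0.85 ≈ 32.2 mL/min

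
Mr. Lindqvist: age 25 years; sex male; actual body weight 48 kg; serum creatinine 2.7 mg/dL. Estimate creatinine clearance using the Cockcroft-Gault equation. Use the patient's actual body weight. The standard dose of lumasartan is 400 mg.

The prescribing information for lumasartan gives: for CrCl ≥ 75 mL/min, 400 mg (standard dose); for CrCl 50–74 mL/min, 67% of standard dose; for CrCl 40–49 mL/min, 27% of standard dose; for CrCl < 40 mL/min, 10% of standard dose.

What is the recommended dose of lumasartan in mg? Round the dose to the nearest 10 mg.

40 mg

CrCl = (140 − 25) × 48 / (72 × 2.7) = 5520.0 / 194.40 ≈ 28.4 mL/min
CrCl ≈ 28 mL/min → bracket < 40 mL/min.
10% of 400 mg = 40 mg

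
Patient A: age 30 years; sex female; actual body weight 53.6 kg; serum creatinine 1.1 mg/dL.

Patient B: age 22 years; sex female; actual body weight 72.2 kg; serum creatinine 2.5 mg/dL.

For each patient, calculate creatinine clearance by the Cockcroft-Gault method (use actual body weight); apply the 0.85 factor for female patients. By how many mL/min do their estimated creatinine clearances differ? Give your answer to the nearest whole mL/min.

23 mL/min

Patient A: CrCl = (140 − 30) × 53.6 / (72 × 1.1) × 0.85 = 5896.0 / 79.20 × 0.85 ≈ 63.3 mL/min
Patient B: CrCl = (140 − 22) × 72.2 / (72 × 2.5) × 0.85 = 8519.6 / 180.00 × 0.85 ≈ 40.2 mL/min
|63.3 − 40.2| = 23.1 mL/min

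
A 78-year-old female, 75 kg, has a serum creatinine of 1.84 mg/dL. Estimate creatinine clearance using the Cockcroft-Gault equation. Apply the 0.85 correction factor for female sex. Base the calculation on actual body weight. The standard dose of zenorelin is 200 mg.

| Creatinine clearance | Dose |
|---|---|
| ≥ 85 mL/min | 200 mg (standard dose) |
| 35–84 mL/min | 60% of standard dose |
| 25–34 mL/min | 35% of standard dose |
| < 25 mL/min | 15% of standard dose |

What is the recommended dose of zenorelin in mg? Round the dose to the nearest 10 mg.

CrCl = (140 − 78) × 75 / (72 × 1.84) × 0.85 = 4650.0 / 132.48 × 0.85 ≈ 29.8 mL/min
CrCl ≈ 30 mL/min → bracket 25–34 mL/min.
35% of 200 mg = 70 mg

70 mg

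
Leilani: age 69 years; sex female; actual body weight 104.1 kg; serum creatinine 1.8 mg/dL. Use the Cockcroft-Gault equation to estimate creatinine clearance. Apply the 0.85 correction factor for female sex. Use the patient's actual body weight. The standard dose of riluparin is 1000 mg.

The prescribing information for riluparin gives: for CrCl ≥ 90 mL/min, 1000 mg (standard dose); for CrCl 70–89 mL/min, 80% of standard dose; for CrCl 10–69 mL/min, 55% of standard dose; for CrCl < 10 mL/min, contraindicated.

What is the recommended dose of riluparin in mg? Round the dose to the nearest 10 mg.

550 mg

CrCl = (140 − 69) × 104.1 / (72 × 1.8) × 0.85 = 7391.1 / 129.60 × 0.85 ≈ 48.5 mL/min
CrCl ≈ 48 mL/min → bracket 10–69 mL/min.
55% of 1000 mg = 550 mg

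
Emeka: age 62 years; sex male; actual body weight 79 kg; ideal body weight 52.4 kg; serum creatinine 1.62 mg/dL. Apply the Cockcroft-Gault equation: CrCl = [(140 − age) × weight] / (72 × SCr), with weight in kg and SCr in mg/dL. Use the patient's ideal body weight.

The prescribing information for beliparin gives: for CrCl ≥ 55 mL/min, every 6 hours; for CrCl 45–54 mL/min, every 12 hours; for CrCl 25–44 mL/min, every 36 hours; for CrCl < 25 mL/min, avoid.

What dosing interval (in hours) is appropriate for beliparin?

CrCl = (140 − 62) × 52.4 / (72 × 1.62) = 4087.2 / 116.64 ≈ 35.0 mL/min
CrCl ≈ 35 mL/min → bracket 25–44 mL/min → every 36 hours.

every 36 hours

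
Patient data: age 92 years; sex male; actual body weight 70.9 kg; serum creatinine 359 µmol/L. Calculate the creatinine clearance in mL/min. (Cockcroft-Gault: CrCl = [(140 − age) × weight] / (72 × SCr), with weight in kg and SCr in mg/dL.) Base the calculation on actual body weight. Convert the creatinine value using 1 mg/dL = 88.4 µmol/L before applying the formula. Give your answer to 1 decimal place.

SCr = 359 / 88.4 = 4.061 mg/dL
CrCl = (140 − 92) × 70.9 / (72 × 4.061) = 3403.2 / 292.39 ≈ 11.6 mL/min

11.6 mL/min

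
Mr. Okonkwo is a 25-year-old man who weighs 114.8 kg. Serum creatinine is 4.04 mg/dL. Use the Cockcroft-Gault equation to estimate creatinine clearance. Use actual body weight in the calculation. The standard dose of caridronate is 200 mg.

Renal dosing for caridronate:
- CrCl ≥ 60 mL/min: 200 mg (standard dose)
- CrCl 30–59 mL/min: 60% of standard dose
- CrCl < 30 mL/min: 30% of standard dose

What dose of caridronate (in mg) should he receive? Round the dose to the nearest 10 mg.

120 mg

CrCl = (140 − 25) × 114.8 / (72 × 4.04) = 13202.0 / 290.88 ≈ 45.4 mL/min
CrCl ≈ 45 mL/min → bracket 30–59 mL/min.
60% of 200 mg = 120 mg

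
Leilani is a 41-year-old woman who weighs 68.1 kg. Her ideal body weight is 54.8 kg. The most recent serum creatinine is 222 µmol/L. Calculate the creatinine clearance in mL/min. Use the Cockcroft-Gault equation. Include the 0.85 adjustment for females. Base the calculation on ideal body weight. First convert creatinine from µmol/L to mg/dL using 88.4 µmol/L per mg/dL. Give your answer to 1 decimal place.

SCr = 222 / 88.4 = 2.511 mg/dL
CrCl = (140 − 41) × 54.8 / (72 × 2.511) × 0.85 = 5425.2 / 180.79 × 0.85 ≈ 25.5 mL/min

25.5 mL/min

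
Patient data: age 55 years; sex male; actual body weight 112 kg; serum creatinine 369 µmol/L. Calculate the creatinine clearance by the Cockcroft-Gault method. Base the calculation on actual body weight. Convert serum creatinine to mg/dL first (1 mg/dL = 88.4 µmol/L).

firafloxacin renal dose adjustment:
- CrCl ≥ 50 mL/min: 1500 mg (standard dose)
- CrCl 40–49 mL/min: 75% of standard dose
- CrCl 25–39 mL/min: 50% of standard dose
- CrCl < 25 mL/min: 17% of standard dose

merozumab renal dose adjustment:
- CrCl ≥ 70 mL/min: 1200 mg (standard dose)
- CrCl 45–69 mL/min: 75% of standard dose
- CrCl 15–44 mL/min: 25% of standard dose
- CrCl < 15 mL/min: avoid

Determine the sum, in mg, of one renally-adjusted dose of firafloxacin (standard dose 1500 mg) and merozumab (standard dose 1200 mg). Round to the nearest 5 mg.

SCr = 369 / 88.4 = 4.174 mg/dL
CrCl = (140 − 55) × 112 / (72 × 4.174) = 9520.0 / 300.53 ≈ 31.7 mL/min
CrCl ≈ 32 mL/min.
firafloxacin: 25–39 mL/min → 50% of 1500 mg = 750 mg.
merozumab: 15–44 mL/min → 25% of 1200 mg = 300 mg.
Total = 750 + 300 = 1050 mg.

1050 mg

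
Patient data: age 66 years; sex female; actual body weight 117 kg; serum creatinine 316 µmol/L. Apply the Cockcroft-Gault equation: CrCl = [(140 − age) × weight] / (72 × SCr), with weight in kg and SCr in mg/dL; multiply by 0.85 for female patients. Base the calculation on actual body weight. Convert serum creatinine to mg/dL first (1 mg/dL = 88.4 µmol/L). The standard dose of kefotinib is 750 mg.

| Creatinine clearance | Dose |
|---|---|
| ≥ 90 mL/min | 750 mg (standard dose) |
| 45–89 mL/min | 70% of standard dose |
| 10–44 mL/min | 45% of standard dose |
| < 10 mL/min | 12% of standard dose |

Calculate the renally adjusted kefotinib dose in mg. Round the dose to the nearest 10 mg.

SCr = 316 / 88.4 = 3.575 mg/dL
CrCl = (140 − 66) × 117 / (72 × 3.575) × 0.85 = 8658.0 / 257.40 × 0.85 ≈ 28.6 mL/min
CrCl ≈ 29 mL/min → bracket 10–44 mL/min.
45% of 750 mg = 337.5 mg → 340 mg

340 mg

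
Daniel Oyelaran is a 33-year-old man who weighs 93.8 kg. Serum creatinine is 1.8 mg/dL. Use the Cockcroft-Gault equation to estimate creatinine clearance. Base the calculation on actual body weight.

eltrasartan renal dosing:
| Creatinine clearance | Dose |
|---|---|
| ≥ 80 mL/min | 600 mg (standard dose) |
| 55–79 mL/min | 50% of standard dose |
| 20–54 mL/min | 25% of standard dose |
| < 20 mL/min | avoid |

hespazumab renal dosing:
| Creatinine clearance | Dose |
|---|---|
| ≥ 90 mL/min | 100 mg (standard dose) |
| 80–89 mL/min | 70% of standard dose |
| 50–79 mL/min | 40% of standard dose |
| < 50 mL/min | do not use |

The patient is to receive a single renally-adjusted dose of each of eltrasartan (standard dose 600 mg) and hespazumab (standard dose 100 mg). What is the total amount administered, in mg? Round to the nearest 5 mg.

340 mg

CrCl = (140 − 33) × 93.8 / (72 × 1.8) = 10036.6 / 129.60 ≈ 77.4 mL/min
CrCl ≈ 77 mL/min.
eltrasartan: 55–79 mL/min → 50% of 600 mg = 300 mg.
hespazumab: 50–79 mL/min → 40% of 100 mg = 40 mg.
Total = 300 + 40 = 340 mg.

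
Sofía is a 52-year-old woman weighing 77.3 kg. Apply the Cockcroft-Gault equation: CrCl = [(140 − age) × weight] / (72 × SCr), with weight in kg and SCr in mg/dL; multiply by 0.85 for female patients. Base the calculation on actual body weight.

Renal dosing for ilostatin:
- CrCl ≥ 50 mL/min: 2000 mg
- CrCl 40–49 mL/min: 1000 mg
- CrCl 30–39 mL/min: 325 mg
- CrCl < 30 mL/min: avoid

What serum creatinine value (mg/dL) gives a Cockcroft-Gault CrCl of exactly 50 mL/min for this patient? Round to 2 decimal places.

1.61 mg/dL

Standard dose requires CrCl ≥ 50 mL/min.
Set (140 − 52) × 77.3 × 0.85 / (72 × SCr) = 50
SCr = (140 − 52) × 77.3 × 0.85 / (72 × 50) = 1.606 mg/dL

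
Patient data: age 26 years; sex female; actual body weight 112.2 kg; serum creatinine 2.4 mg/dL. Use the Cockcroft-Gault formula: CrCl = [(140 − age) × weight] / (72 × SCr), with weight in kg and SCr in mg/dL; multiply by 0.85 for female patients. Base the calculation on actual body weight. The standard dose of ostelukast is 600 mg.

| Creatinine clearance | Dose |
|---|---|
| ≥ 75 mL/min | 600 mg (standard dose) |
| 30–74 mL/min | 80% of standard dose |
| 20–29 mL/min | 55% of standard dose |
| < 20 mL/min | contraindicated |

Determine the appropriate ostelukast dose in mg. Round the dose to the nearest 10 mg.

480 mg

CrCl = (140 − 26) × 112.2 / (72 × 2.4) × 0.85 = 12790.8 / 172.80 × 0.85 ≈ 62.9 mL/min
CrCl ≈ 63 mL/min → bracket 30–74 mL/min.
80% of 600 mg = 480 mg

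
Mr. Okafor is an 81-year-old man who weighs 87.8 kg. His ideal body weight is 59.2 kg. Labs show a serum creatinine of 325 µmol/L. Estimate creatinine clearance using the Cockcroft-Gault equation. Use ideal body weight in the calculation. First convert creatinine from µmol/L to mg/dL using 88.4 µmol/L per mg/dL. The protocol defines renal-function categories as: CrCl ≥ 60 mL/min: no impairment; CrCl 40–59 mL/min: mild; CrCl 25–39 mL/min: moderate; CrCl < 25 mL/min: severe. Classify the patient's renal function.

severe

SCr = 325 / 88.4 = 3.676 mg/dL
CrCl = (140 − 81) × 59.2 / (72 × 3.676) = 3492.8 / 264.67 ≈ 13.2 mL/min
13 mL/min falls in the 'severe' range.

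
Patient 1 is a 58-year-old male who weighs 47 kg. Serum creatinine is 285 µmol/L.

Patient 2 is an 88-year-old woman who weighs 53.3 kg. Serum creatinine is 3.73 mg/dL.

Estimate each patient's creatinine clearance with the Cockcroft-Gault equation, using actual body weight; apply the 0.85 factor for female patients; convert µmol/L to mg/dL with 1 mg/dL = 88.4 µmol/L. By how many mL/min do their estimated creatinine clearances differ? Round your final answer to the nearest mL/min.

8 mL/min

Patient 1: SCr = 285 / 88.4 = 3.224 mg/dL
Patient 1: CrCl = (140 − 58) × 47 / (72 × 3.224) = 3854.0 / 232.13 ≈ 16.6 mL/min
Patient 2: CrCl = (140 − 88) × 53.3 / (72 × 3.73) × 0.85 = 2771.6 / 268.56 × 0.85 ≈ 8.8 mL/min
|16.6 − 8.8| = 7.8 mL/min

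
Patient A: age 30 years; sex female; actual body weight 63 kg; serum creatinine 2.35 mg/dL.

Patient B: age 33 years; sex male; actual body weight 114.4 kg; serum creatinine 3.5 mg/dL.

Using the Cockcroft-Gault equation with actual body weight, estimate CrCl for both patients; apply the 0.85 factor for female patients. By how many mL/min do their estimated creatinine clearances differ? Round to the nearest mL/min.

14 mL/min

Patient A: CrCl = (140 − 30) × 63 / (72 × 2.35) × 0.85 = 6930.0 / 169.20 × 0.85 ≈ 34.8 mL/min
Patient B: CrCl = (140 − 33) × 114.4 / (72 × 3.5) = 12240.8 / 252.00 ≈ 48.6 mL/min
|34.8 − 48.6| = 13.8 mL/min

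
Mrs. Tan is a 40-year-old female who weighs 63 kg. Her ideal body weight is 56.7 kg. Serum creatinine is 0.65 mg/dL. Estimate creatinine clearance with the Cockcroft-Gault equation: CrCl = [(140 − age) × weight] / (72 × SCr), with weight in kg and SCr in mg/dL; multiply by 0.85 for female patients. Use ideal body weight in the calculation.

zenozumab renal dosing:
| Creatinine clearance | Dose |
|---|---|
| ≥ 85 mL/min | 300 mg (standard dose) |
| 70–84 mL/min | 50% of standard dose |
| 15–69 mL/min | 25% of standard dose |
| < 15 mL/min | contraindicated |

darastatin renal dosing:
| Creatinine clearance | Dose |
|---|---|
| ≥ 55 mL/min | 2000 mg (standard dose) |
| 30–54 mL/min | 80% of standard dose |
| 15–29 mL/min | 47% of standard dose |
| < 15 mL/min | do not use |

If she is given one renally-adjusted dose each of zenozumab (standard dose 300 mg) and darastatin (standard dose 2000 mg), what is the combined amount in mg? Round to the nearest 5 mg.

CrCl = (140 − 40) × 56.7 / (72 × 0.65) × 0.85 = 5670.0 / 46.80 × 0.85 ≈ 103.0 mL/min
CrCl ≈ 103 mL/min.
zenozumab: ≥ 85 mL/min → 100% of 300 mg = 300 mg.
darastatin: ≥ 55 mL/min → 100% of 2000 mg = 2000 mg.
Total = 300 + 2000 = 2300 mg.

2300 mg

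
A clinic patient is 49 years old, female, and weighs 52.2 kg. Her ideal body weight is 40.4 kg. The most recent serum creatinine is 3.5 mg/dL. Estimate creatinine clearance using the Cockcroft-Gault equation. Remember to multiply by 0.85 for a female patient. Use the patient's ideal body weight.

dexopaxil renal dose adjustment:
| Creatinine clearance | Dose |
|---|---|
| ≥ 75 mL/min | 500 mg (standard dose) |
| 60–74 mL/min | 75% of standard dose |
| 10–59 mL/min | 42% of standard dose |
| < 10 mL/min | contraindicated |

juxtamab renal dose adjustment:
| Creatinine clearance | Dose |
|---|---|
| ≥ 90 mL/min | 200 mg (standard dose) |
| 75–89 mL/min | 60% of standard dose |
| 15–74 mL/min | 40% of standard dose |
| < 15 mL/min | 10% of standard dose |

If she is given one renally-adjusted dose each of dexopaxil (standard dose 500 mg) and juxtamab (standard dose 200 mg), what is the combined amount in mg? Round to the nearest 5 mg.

230 mg

CrCl = (140 − 49) × 40.4 / (72 × 3.5) × 0.85 = 3676.4 / 252.00 × 0.85 ≈ 12.4 mL/min
CrCl ≈ 12 mL/min.
dexopaxil: 10–59 mL/min → 42% of 500 mg = 210 mg.
juxtamab: < 15 mL/min → 10% of 200 mg = 20 mg.
Total = 210 + 20 = 230 mg.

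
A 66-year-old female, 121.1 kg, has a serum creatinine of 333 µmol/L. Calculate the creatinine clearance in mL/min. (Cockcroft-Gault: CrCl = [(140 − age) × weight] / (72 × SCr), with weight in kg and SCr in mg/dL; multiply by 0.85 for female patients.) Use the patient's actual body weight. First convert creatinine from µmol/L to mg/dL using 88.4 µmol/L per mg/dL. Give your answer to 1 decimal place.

28.1 mL/min

SCr = 333 / 88.4 = 3.767 mg/dL
CrCl = (140 − 66) × 121.1 / (72 × 3.767) × 0.85 = 8961.4 / 271.22 × 0.85 ≈ 28.1 mL/min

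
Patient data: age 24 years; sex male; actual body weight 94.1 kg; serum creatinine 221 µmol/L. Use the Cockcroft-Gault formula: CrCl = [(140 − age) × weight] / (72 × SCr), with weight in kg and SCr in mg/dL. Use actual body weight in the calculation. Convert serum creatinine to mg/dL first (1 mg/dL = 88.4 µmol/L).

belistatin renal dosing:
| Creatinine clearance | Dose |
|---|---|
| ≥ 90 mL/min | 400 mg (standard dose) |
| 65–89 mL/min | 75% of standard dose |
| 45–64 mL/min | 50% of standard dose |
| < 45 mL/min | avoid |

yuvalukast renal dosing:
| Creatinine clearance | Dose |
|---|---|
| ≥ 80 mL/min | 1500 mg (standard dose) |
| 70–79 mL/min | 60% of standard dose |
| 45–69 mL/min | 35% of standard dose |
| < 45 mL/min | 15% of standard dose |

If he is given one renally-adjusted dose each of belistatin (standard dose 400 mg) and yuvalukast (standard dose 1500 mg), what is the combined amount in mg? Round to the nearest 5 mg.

SCr = 221 / 88.4 = 2.5 mg/dL
CrCl = (140 − 24) × 94.1 / (72 × 2.5) = 10915.6 / 180.00 ≈ 60.6 mL/min
CrCl ≈ 61 mL/min.
belistatin: 45–64 mL/min → 50% of 400 mg = 200 mg.
yuvalukast: 45–69 mL/min → 35% of 1500 mg = 525 mg.
Total = 200 + 525 = 725 mg.

725 mg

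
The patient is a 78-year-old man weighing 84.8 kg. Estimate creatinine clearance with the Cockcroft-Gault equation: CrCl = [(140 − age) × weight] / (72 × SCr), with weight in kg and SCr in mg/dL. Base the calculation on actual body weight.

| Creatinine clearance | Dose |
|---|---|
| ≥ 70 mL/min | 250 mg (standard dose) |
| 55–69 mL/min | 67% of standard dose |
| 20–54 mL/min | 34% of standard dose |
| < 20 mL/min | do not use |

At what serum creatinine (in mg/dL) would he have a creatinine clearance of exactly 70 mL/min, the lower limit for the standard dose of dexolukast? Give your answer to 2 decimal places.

1.04 mg/dL

Standard dose requires CrCl ≥ 70 mL/min.
Set (140 − 78) × 84.8 / (72 × SCr) = 70
SCr = (140 − 78) × 84.8 / (72 × 70) = 1.043 mg/dL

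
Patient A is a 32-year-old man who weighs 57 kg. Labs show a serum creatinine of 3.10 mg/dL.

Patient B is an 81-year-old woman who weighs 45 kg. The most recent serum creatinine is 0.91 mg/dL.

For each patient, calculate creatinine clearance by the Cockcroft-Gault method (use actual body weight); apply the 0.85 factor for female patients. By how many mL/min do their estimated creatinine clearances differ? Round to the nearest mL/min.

Patient A: CrCl = (140 − 32) × 57 / (72 × 3.1) = 6156.0 / 223.20 ≈ 27.6 mL/min
Patient B: CrCl = (140 − 81) × 45 / (72 × 0.91) × 0.85 = 2655.0 / 65.52 × 0.85 ≈ 34.4 mL/min
|27.6 − 34.4| = 6.8 mL/min

7 mL/min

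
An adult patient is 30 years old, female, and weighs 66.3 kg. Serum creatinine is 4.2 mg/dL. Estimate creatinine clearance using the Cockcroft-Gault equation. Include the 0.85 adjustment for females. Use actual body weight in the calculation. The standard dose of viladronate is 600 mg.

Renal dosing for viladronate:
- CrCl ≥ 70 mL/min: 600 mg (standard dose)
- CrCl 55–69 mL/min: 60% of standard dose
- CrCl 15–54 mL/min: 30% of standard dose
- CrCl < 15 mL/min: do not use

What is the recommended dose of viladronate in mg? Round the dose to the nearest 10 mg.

180 mg

CrCl = (140 − 30) × 66.3 / (72 × 4.2) × 0.85 = 7293.0 / 302.40 × 0.85 ≈ 20.5 mL/min
CrCl ≈ 20 mL/min → bracket 15–54 mL/min.
30% of 600 mg = 180 mg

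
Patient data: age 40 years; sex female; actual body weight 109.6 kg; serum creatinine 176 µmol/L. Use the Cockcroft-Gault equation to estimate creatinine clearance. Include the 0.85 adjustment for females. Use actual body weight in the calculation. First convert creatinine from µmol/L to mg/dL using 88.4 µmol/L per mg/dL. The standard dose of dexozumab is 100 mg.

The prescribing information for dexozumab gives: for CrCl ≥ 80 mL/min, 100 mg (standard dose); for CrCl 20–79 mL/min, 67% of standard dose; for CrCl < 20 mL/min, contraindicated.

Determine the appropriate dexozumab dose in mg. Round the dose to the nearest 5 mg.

65 mg

SCr = 176 / 88.4 = 1.991 mg/dL
CrCl = (140 − 40) × 109.6 / (72 × 1.991) × 0.85 = 10960.0 / 143.35 × 0.85 ≈ 65.0 mL/min
CrCl ≈ 65 mL/min → bracket 20–79 mL/min.
67% of 100 mg = 67 mg → 65 mg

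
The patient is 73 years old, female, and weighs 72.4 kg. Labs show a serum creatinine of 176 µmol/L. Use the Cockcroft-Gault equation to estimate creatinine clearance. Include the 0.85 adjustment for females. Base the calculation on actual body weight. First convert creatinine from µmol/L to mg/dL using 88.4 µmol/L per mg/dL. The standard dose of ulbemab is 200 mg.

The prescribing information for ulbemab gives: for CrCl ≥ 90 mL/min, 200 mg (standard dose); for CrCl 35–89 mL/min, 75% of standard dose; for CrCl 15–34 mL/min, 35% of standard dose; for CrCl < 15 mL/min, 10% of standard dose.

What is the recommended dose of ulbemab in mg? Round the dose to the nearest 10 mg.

70 mg

SCr = 176 / 88.4 = 1.991 mg/dL
CrCl = (140 − 73) × 72.4 / (72 × 1.991) × 0.85 = 4850.8 / 143.35 × 0.85 ≈ 28.8 mL/min
CrCl ≈ 29 mL/min → bracket 15–34 mL/min.
35% of 200 mg = 70 mg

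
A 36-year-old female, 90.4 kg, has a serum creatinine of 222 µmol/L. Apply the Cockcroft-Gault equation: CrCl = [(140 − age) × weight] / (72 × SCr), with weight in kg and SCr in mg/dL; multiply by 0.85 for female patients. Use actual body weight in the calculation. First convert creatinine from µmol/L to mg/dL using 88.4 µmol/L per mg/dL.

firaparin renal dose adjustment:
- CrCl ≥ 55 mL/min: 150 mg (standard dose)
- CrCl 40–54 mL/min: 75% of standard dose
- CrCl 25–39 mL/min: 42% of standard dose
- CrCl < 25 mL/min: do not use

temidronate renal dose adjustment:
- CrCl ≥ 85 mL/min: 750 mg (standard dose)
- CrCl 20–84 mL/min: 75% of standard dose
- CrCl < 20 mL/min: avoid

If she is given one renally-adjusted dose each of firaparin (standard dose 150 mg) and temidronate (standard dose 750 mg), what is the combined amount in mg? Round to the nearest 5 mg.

SCr = 222 / 88.4 = 2.511 mg/dL
CrCl = (140 − 36) × 90.4 / (72 × 2.511) × 0.85 = 9401.6 / 180.79 × 0.85 ≈ 44.2 mL/min
CrCl ≈ 44 mL/min.
firaparin: 40–54 mL/min → 75% of 150 mg = 112.5 mg.
temidronate: 20–84 mL/min → 75% of 750 mg = 562.5 mg.
Total = 112.5 + 562.5 = 675 mg.

675 mg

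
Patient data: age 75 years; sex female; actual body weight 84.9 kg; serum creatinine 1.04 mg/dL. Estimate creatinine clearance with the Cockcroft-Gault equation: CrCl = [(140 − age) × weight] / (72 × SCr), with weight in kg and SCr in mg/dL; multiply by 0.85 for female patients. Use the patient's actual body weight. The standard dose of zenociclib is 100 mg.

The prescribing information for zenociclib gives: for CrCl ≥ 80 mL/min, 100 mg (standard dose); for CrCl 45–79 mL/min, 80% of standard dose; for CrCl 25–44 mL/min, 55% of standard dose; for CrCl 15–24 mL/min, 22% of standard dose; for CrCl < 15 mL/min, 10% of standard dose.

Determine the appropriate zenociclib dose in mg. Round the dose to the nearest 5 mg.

80 mg

CrCl = (140 − 75) × 84.9 / (72 × 1.04) × 0.85 = 5518.5 / 74.88 × 0.85 ≈ 62.6 mL/min
CrCl ≈ 63 mL/min → bracket 45–79 mL/min.
80% of 100 mg = 80 mg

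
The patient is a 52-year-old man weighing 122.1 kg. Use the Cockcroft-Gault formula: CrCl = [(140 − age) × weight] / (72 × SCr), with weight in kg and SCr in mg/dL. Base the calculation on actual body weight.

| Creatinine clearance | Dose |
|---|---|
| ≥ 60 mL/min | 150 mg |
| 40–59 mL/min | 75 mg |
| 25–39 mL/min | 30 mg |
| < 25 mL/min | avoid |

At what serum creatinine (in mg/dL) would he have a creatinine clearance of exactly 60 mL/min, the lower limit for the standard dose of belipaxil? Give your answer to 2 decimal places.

2.49 mg/dL

Standard dose requires CrCl ≥ 60 mL/min.
Set (140 − 52) × 122.1 / (72 × SCr) = 60
SCr = (140 − 52) × 122.1 / (72 × 60) = 2.487 mg/dL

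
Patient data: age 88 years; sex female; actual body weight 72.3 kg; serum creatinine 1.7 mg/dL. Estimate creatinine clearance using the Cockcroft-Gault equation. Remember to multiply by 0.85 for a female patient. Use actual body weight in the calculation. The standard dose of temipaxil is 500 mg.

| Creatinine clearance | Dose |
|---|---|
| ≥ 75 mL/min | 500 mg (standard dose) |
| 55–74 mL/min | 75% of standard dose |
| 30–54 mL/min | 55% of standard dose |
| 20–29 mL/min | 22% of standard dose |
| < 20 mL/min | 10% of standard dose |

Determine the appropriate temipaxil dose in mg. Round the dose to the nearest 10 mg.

CrCl = (140 − 88) × 72.3 / (72 × 1.7) × 0.85 = 3759.6 / 122.40 × 0.85 ≈ 26.1 mL/min
CrCl ≈ 26 mL/min → bracket 20–29 mL/min.
22% of 500 mg = 110 mg

110 mg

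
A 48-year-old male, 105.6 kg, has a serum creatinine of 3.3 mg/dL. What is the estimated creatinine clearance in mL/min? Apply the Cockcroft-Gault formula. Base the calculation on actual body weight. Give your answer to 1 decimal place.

CrCl = (140 − 48) × 105.6 / (72 × 3.3) = 9715.2 / 237.60 ≈ 40.9 mL/min

40.9 mL/min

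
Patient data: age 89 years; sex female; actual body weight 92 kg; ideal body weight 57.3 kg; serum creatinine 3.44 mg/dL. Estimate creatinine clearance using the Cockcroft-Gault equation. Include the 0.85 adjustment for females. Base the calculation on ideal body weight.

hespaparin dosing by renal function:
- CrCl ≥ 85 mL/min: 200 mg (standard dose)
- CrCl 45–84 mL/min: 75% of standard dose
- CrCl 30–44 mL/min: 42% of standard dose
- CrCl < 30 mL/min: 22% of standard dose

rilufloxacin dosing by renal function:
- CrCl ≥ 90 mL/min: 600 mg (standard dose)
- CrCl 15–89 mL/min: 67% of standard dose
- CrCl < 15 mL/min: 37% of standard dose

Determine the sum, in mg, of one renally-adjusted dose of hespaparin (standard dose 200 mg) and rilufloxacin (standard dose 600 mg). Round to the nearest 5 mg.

CrCl = (140 − 89) × 57.3 / (72 × 3.44) × 0.85 = 2922.3 / 247.68 × 0.85 ≈ 10.0 mL/min
CrCl ≈ 10 mL/min.
hespaparin: < 30 mL/min → 22% of 200 mg = 44 mg.
rilufloxacin: < 15 mL/min → 37% of 600 mg = 222 mg.
Total = 44 + 222 = 266 mg.

265 mg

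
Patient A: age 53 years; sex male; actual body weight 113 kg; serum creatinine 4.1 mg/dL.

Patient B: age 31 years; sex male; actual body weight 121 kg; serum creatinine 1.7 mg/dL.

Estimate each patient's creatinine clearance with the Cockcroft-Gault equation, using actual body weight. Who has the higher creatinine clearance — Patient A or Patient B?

Patient B

Patient A: CrCl = (140 − 53) × 113 / (72 × 4.1) = 9831.0 / 295.20 ≈ 33.3 mL/min
Patient B: CrCl = (140 − 31) × 121 / (72 × 1.7) = 13189.0 / 122.40 ≈ 107.8 mL/min
33.3 vs 107.8 mL/min → Patient B is higher.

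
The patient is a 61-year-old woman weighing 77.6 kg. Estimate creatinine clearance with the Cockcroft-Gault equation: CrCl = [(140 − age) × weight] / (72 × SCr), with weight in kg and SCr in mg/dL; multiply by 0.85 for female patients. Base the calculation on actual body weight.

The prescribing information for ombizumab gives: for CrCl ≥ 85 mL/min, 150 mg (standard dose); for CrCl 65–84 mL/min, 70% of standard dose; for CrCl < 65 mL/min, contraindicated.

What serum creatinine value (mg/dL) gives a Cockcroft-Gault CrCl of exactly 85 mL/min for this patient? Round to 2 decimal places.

Standard dose requires CrCl ≥ 85 mL/min.
Set (140 − 61) × 77.6 × 0.85 / (72 × SCr) = 85
SCr = (140 − 61) × 77.6 × 0.85 / (72 × 85) = 0.851 mg/dL

0.85 mg/dL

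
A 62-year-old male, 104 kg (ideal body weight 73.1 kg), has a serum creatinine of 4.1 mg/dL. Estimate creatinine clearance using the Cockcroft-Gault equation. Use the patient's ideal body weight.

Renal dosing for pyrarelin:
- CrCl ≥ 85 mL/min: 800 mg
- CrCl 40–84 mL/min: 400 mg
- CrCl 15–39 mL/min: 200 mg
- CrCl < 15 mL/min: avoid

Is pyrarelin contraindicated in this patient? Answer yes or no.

CrCl = (140 − 62) × 73.1 / (72 × 4.1) = 5701.8 / 295.20 ≈ 19.3 mL/min
CrCl ≈ 19 mL/min, which is ≥ 15 mL/min.

no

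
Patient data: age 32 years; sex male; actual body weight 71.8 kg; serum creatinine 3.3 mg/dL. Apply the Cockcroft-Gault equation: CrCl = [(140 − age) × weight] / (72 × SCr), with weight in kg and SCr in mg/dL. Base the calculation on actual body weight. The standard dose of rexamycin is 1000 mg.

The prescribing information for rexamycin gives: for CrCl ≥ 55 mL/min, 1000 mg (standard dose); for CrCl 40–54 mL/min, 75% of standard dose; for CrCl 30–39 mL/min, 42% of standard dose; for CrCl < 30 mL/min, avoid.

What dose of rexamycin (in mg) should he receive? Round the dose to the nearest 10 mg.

CrCl = (140 − 32) × 71.8 / (72 × 3.3) = 7754.4 / 237.60 ≈ 32.6 mL/min
CrCl ≈ 33 mL/min → bracket 30–39 mL/min.
42% of 1000 mg = 420 mg

420 mg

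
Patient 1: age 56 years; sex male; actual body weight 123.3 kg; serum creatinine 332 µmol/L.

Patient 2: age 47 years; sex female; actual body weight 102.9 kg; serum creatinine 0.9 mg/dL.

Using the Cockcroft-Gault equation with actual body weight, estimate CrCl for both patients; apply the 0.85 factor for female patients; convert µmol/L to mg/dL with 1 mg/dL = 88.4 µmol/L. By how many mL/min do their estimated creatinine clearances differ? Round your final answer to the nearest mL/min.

87 mL/min

Patient 1: SCr = 332 / 88.4 = 3.756 mg/dL
Patient 1: CrCl = (140 − 56) × 123.3 / (72 × 3.756) = 10357.2 / 270.43 ≈ 38.3 mL/min
Patient 2: CrCl = (140 − 47) × 102.9 / (72 × 0.9) × 0.85 = 9569.7 / 64.80 × 0.85 ≈ 125.5 mL/min
|38.3 − 125.5| = 87.2 mL/min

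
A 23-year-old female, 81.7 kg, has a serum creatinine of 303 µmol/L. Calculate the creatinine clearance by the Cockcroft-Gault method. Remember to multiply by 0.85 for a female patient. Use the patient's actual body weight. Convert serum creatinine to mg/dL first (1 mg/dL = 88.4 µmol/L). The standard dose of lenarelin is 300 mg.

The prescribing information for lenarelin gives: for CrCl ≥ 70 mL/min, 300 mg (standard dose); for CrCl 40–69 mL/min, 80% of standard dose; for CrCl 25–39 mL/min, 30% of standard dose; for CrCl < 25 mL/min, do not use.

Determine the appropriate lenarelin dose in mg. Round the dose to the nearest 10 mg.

SCr = 303 / 88.4 = 3.428 mg/dL
CrCl = (140 − 23) × 81.7 / (72 × 3.428) × 0.85 = 9558.9 / 246.82 × 0.85 ≈ 32.9 mL/min
CrCl ≈ 33 mL/min → bracket 25–39 mL/min.
30% of 300 mg = 90 mg

90 mg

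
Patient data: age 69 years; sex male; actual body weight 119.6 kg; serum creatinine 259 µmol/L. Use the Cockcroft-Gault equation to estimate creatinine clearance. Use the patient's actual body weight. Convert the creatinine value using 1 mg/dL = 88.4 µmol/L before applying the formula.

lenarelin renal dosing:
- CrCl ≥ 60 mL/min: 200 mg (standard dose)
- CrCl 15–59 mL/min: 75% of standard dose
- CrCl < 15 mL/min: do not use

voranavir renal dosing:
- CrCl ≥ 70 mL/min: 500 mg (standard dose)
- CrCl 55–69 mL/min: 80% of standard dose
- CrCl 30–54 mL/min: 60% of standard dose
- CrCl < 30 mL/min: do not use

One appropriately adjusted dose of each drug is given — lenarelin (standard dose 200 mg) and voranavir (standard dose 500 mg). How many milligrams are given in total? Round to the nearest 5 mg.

450 mg

SCr = 259 / 88.4 = 2.93 mg/dL
CrCl = (140 − 69) × 119.6 / (72 × 2.93) = 8491.6 / 210.96 ≈ 40.3 mL/min
CrCl ≈ 40 mL/min.
lenarelin: 15–59 mL/min → 75% of 200 mg = 150 mg.
voranavir: 30–54 mL/min → 60% of 500 mg = 300 mg.
Total = 150 + 300 = 450 mg.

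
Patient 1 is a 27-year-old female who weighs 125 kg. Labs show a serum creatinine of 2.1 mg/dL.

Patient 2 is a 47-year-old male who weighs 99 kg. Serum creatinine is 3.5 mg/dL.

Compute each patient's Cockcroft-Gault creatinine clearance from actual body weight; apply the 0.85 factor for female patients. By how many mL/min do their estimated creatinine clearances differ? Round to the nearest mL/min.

43 mL/min

Patient 1: CrCl = (140 − 27) × 125 / (72 × 2.1) × 0.85 = 14125.0 / 151.20 × 0.85 ≈ 79.4 mL/min
Patient 2: CrCl = (140 − 47) × 99 / (72 × 3.5) = 9207.0 / 252.00 ≈ 36.5 mL/min
|79.4 − 36.5| = 42.9 mL/min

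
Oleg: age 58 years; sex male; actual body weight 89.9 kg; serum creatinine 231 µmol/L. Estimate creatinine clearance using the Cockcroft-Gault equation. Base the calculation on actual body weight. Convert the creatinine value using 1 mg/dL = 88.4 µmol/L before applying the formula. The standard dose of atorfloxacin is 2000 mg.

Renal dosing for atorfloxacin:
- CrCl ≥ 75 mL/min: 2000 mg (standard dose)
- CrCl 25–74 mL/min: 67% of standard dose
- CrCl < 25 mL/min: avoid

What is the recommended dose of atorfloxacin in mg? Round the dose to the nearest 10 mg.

1340 mg

SCr = 231 / 88.4 = 2.613 mg/dL
CrCl = (140 − 58) × 89.9 / (72 × 2.613) = 7371.8 / 188.14 ≈ 39.2 mL/min
CrCl ≈ 39 mL/min → bracket 25–74 mL/min.
67% of 2000 mg = 1340 mg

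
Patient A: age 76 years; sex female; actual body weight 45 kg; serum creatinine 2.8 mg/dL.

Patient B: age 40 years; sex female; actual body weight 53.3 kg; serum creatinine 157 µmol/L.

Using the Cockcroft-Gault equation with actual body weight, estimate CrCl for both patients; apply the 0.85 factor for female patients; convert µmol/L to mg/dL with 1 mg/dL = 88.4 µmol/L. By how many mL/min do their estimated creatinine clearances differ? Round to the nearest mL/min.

23 mL/min

Patient A: CrCl = (140 − 76) × 45 / (72 × 2.8) × 0.85 = 2880.0 / 201.60 × 0.85 ≈ 12.1 mL/min
Patient B: SCr = 157 / 88.4 = 1.776 mg/dL
Patient B: CrCl = (140 − 40) × 53.3 / (72 × 1.776) × 0.85 = 5330.0 / 127.87 × 0.85 ≈ 35.4 mL/min
|12.1 − 35.4| = 23.3 mL/min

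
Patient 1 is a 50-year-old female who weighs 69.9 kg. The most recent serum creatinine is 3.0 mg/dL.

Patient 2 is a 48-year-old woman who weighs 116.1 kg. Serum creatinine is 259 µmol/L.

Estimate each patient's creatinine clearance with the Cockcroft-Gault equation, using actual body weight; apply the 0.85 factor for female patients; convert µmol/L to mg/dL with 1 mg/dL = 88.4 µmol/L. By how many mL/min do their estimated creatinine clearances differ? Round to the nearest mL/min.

Patient 1: CrCl = (140 − 50) × 69.9 / (72 × 3) × 0.85 = 6291.0 / 216.00 × 0.85 ≈ 24.8 mL/min
Patient 2: SCr = 259 / 88.4 = 2.93 mg/dL
Patient 2: CrCl = (140 − 48) × 116.1 / (72 × 2.93) × 0.85 = 10681.2 / 210.96 × 0.85 ≈ 43.0 mL/min
|24.8 − 43.0| = 18.2 mL/min

18 mL/min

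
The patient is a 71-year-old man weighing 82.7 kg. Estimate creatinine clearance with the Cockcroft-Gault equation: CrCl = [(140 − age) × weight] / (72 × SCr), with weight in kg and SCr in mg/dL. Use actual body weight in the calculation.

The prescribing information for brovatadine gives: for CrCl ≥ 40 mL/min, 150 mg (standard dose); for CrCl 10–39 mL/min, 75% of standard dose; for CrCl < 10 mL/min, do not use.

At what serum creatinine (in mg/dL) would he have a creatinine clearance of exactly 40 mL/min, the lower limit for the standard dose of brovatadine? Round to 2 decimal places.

Standard dose requires CrCl ≥ 40 mL/min.
Set (140 − 71) × 82.7 / (72 × SCr) = 40
SCr = (140 − 71) × 82.7 / (72 × 40) = 1.981 mg/dL

1.98 mg/dL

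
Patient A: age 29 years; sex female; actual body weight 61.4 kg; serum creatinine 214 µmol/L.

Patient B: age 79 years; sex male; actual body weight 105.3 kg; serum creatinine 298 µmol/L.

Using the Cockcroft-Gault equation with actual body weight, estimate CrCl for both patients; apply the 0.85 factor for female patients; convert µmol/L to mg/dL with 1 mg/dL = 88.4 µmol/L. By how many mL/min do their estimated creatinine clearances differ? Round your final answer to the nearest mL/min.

7 mL/min

Patient A: SCr = 214 / 88.4 = 2.421 mg/dL
Patient A: CrCl = (140 − 29) × 61.4 / (72 × 2.421) × 0.85 = 6815.4 / 174.31 × 0.85 ≈ 33.2 mL/min
Patient B: SCr = 298 / 88.4 = 3.371 mg/dL
Patient B: CrCl = (140 − 79) × 105.3 / (72 × 3.371) = 6423.3 / 242.71 ≈ 26.5 mL/min
|33.2 − 26.5| = 6.7 mL/min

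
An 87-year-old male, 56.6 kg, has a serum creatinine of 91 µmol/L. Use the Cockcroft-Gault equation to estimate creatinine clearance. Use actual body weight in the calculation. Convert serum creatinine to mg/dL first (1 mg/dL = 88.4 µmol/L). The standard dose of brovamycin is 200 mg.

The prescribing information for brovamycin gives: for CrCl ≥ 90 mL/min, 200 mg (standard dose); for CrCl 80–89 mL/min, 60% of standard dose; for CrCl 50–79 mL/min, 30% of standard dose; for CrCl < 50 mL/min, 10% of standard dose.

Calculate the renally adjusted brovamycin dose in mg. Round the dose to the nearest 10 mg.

20 mg

SCr = 91 / 88.4 = 1.029 mg/dL
CrCl = (140 − 87) × 56.6 / (72 × 1.029) = 2999.8 / 74.09 ≈ 40.5 mL/min
CrCl ≈ 40 mL/min → bracket < 50 mL/min.
10% of 200 mg = 20 mg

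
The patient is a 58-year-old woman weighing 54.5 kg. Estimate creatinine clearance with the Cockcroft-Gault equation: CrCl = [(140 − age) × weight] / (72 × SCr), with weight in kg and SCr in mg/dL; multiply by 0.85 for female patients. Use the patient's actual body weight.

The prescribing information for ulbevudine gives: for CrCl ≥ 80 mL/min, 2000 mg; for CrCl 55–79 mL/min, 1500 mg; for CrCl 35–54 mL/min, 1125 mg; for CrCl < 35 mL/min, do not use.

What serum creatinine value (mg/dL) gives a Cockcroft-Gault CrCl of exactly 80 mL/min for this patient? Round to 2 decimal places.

0.66 mg/dL

Standard dose requires CrCl ≥ 80 mL/min.
Set (140 − 58) × 54.5 × 0.85 / (72 × SCr) = 80
SCr = (140 − 58) × 54.5 × 0.85 / (72 × 80) = 0.659 mg/dL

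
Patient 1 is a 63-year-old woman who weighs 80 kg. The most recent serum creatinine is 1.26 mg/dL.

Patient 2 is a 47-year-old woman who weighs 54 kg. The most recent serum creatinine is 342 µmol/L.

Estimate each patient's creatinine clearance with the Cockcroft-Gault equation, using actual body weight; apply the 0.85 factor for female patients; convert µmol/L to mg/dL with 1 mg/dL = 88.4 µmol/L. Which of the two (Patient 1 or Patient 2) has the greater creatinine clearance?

Patient 1

Patient 1: CrCl = (140 − 63) × 80 / (72 × 1.26) × 0.85 = 6160.0 / 90.72 × 0.85 ≈ 57.7 mL/min
Patient 2: SCr = 342 / 88.4 = 3.869 mg/dL
Patient 2: CrCl = (140 − 47) × 54 / (72 × 3.869) × 0.85 = 5022.0 / 278.57 × 0.85 ≈ 15.3 mL/min
57.7 vs 15.3 mL/min → Patient 1 is higher.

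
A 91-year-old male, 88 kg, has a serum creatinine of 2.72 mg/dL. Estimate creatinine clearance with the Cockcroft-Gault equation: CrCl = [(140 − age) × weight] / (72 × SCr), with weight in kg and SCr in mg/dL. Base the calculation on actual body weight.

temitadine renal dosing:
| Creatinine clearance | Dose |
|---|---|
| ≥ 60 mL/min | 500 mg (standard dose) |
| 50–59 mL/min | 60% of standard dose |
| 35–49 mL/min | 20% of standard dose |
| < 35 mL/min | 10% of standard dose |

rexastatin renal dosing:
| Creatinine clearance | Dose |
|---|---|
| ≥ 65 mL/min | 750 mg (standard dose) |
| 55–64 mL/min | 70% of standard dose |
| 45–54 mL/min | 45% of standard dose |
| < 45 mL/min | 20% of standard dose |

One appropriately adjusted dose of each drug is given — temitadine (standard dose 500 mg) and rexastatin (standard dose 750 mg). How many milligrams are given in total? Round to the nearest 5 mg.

200 mg

CrCl = (140 − 91) × 88 / (72 × 2.72) = 4312.0 / 195.84 ≈ 22.0 mL/min
CrCl ≈ 22 mL/min.
temitadine: < 35 mL/min → 10% of 500 mg = 50 mg.
rexastatin: < 45 mL/min → 20% of 750 mg = 150 mg.
Total = 50 + 150 = 200 mg.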